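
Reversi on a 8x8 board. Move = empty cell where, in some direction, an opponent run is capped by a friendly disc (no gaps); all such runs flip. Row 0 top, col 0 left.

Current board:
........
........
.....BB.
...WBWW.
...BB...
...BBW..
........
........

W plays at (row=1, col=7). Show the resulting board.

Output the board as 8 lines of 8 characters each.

Answer: ........
.......W
.....BW.
...WBWW.
...BB...
...BBW..
........
........

Derivation:
Place W at (1,7); scan 8 dirs for brackets.
Dir NW: first cell '.' (not opp) -> no flip
Dir N: first cell '.' (not opp) -> no flip
Dir NE: edge -> no flip
Dir W: first cell '.' (not opp) -> no flip
Dir E: edge -> no flip
Dir SW: opp run (2,6) capped by W -> flip
Dir S: first cell '.' (not opp) -> no flip
Dir SE: edge -> no flip
All flips: (2,6)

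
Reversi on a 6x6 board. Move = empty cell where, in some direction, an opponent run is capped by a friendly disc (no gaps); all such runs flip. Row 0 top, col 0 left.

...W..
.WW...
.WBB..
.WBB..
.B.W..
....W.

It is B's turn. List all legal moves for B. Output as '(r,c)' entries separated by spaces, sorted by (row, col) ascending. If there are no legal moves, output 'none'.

Answer: (0,0) (0,1) (0,2) (1,0) (2,0) (3,0) (4,0) (5,3)

Derivation:
(0,0): flips 1 -> legal
(0,1): flips 4 -> legal
(0,2): flips 1 -> legal
(0,4): no bracket -> illegal
(1,0): flips 1 -> legal
(1,3): no bracket -> illegal
(1,4): no bracket -> illegal
(2,0): flips 1 -> legal
(3,0): flips 1 -> legal
(3,4): no bracket -> illegal
(4,0): flips 1 -> legal
(4,2): no bracket -> illegal
(4,4): no bracket -> illegal
(4,5): no bracket -> illegal
(5,2): no bracket -> illegal
(5,3): flips 1 -> legal
(5,5): no bracket -> illegal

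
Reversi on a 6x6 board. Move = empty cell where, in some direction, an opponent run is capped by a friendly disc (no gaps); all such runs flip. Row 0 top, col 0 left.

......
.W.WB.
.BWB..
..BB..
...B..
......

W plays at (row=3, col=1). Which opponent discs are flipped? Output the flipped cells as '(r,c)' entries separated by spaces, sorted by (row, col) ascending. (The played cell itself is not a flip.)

Dir NW: first cell '.' (not opp) -> no flip
Dir N: opp run (2,1) capped by W -> flip
Dir NE: first cell 'W' (not opp) -> no flip
Dir W: first cell '.' (not opp) -> no flip
Dir E: opp run (3,2) (3,3), next='.' -> no flip
Dir SW: first cell '.' (not opp) -> no flip
Dir S: first cell '.' (not opp) -> no flip
Dir SE: first cell '.' (not opp) -> no flip

Answer: (2,1)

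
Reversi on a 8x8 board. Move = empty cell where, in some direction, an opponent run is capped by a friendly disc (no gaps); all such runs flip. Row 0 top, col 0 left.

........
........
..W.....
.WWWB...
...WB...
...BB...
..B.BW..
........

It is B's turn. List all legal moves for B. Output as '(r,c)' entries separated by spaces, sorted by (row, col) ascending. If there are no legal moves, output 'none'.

(1,1): flips 2 -> legal
(1,2): no bracket -> illegal
(1,3): no bracket -> illegal
(2,0): no bracket -> illegal
(2,1): flips 2 -> legal
(2,3): flips 2 -> legal
(2,4): no bracket -> illegal
(3,0): flips 3 -> legal
(4,0): no bracket -> illegal
(4,1): no bracket -> illegal
(4,2): flips 1 -> legal
(5,2): flips 1 -> legal
(5,5): no bracket -> illegal
(5,6): no bracket -> illegal
(6,6): flips 1 -> legal
(7,4): no bracket -> illegal
(7,5): no bracket -> illegal
(7,6): flips 1 -> legal

Answer: (1,1) (2,1) (2,3) (3,0) (4,2) (5,2) (6,6) (7,6)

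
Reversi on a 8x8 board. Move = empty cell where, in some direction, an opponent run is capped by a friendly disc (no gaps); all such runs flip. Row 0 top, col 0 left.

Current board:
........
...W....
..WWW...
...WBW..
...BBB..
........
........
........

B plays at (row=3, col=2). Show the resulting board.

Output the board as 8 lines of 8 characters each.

Place B at (3,2); scan 8 dirs for brackets.
Dir NW: first cell '.' (not opp) -> no flip
Dir N: opp run (2,2), next='.' -> no flip
Dir NE: opp run (2,3), next='.' -> no flip
Dir W: first cell '.' (not opp) -> no flip
Dir E: opp run (3,3) capped by B -> flip
Dir SW: first cell '.' (not opp) -> no flip
Dir S: first cell '.' (not opp) -> no flip
Dir SE: first cell 'B' (not opp) -> no flip
All flips: (3,3)

Answer: ........
...W....
..WWW...
..BBBW..
...BBB..
........
........
........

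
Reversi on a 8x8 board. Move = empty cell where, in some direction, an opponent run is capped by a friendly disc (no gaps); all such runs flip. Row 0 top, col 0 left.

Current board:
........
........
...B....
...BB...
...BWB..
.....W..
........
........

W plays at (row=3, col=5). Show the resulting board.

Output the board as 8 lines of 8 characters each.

Place W at (3,5); scan 8 dirs for brackets.
Dir NW: first cell '.' (not opp) -> no flip
Dir N: first cell '.' (not opp) -> no flip
Dir NE: first cell '.' (not opp) -> no flip
Dir W: opp run (3,4) (3,3), next='.' -> no flip
Dir E: first cell '.' (not opp) -> no flip
Dir SW: first cell 'W' (not opp) -> no flip
Dir S: opp run (4,5) capped by W -> flip
Dir SE: first cell '.' (not opp) -> no flip
All flips: (4,5)

Answer: ........
........
...B....
...BBW..
...BWW..
.....W..
........
........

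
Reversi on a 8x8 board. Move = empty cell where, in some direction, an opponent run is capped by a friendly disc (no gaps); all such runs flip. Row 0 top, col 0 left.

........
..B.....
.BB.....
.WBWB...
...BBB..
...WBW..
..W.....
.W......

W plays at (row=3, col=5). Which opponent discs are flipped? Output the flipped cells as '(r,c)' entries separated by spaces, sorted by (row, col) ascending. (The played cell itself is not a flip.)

Dir NW: first cell '.' (not opp) -> no flip
Dir N: first cell '.' (not opp) -> no flip
Dir NE: first cell '.' (not opp) -> no flip
Dir W: opp run (3,4) capped by W -> flip
Dir E: first cell '.' (not opp) -> no flip
Dir SW: opp run (4,4) capped by W -> flip
Dir S: opp run (4,5) capped by W -> flip
Dir SE: first cell '.' (not opp) -> no flip

Answer: (3,4) (4,4) (4,5)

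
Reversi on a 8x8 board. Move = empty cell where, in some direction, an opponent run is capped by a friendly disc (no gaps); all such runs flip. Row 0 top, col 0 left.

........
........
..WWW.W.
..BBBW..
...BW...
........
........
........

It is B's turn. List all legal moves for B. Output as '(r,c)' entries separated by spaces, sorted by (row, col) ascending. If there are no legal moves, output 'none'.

Answer: (1,1) (1,2) (1,3) (1,4) (1,5) (3,6) (4,5) (5,4) (5,5)

Derivation:
(1,1): flips 1 -> legal
(1,2): flips 2 -> legal
(1,3): flips 1 -> legal
(1,4): flips 2 -> legal
(1,5): flips 1 -> legal
(1,6): no bracket -> illegal
(1,7): no bracket -> illegal
(2,1): no bracket -> illegal
(2,5): no bracket -> illegal
(2,7): no bracket -> illegal
(3,1): no bracket -> illegal
(3,6): flips 1 -> legal
(3,7): no bracket -> illegal
(4,5): flips 1 -> legal
(4,6): no bracket -> illegal
(5,3): no bracket -> illegal
(5,4): flips 1 -> legal
(5,5): flips 1 -> legal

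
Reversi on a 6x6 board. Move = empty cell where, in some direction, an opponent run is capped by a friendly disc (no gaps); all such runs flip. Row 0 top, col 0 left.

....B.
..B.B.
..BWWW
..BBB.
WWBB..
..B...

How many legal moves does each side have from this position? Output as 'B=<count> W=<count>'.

Answer: B=4 W=8

Derivation:
-- B to move --
(1,3): flips 1 -> legal
(1,5): flips 1 -> legal
(3,0): flips 1 -> legal
(3,1): no bracket -> illegal
(3,5): no bracket -> illegal
(5,0): flips 1 -> legal
(5,1): no bracket -> illegal
B mobility = 4
-- W to move --
(0,1): flips 1 -> legal
(0,2): no bracket -> illegal
(0,3): flips 1 -> legal
(0,5): flips 1 -> legal
(1,1): no bracket -> illegal
(1,3): no bracket -> illegal
(1,5): no bracket -> illegal
(2,1): flips 1 -> legal
(3,1): no bracket -> illegal
(3,5): no bracket -> illegal
(4,4): flips 3 -> legal
(4,5): flips 1 -> legal
(5,1): flips 2 -> legal
(5,3): flips 2 -> legal
(5,4): no bracket -> illegal
W mobility = 8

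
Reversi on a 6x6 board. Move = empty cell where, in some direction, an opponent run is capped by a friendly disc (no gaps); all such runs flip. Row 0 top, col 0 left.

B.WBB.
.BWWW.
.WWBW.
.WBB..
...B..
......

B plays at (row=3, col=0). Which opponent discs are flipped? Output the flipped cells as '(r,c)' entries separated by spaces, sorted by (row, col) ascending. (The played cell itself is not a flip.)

Dir NW: edge -> no flip
Dir N: first cell '.' (not opp) -> no flip
Dir NE: opp run (2,1) (1,2) capped by B -> flip
Dir W: edge -> no flip
Dir E: opp run (3,1) capped by B -> flip
Dir SW: edge -> no flip
Dir S: first cell '.' (not opp) -> no flip
Dir SE: first cell '.' (not opp) -> no flip

Answer: (1,2) (2,1) (3,1)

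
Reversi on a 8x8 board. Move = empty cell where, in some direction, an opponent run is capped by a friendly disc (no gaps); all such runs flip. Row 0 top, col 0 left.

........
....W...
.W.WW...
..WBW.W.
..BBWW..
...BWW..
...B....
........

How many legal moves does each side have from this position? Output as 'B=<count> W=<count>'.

Answer: B=12 W=7

Derivation:
-- B to move --
(0,3): no bracket -> illegal
(0,4): no bracket -> illegal
(0,5): no bracket -> illegal
(1,0): flips 2 -> legal
(1,1): no bracket -> illegal
(1,2): no bracket -> illegal
(1,3): flips 1 -> legal
(1,5): flips 1 -> legal
(2,0): no bracket -> illegal
(2,2): flips 1 -> legal
(2,5): flips 1 -> legal
(2,6): no bracket -> illegal
(2,7): flips 3 -> legal
(3,0): no bracket -> illegal
(3,1): flips 1 -> legal
(3,5): flips 2 -> legal
(3,7): no bracket -> illegal
(4,1): no bracket -> illegal
(4,6): flips 2 -> legal
(4,7): no bracket -> illegal
(5,6): flips 2 -> legal
(6,4): no bracket -> illegal
(6,5): flips 1 -> legal
(6,6): flips 2 -> legal
B mobility = 12
-- W to move --
(2,2): flips 1 -> legal
(3,1): no bracket -> illegal
(4,1): flips 2 -> legal
(5,1): flips 2 -> legal
(5,2): flips 3 -> legal
(6,2): flips 1 -> legal
(6,4): no bracket -> illegal
(7,2): flips 1 -> legal
(7,3): flips 4 -> legal
(7,4): no bracket -> illegal
W mobility = 7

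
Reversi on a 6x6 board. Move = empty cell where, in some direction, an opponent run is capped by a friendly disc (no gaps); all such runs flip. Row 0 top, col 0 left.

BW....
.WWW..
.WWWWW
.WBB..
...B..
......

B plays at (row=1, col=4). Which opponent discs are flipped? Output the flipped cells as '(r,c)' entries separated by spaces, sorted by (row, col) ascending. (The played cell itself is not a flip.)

Dir NW: first cell '.' (not opp) -> no flip
Dir N: first cell '.' (not opp) -> no flip
Dir NE: first cell '.' (not opp) -> no flip
Dir W: opp run (1,3) (1,2) (1,1), next='.' -> no flip
Dir E: first cell '.' (not opp) -> no flip
Dir SW: opp run (2,3) capped by B -> flip
Dir S: opp run (2,4), next='.' -> no flip
Dir SE: opp run (2,5), next=edge -> no flip

Answer: (2,3)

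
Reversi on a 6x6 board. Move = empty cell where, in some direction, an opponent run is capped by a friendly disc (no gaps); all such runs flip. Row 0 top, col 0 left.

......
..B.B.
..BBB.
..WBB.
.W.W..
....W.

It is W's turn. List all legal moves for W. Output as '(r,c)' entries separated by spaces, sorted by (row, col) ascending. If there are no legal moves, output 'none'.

(0,1): no bracket -> illegal
(0,2): flips 2 -> legal
(0,3): no bracket -> illegal
(0,4): no bracket -> illegal
(0,5): flips 2 -> legal
(1,1): no bracket -> illegal
(1,3): flips 2 -> legal
(1,5): no bracket -> illegal
(2,1): no bracket -> illegal
(2,5): flips 1 -> legal
(3,1): no bracket -> illegal
(3,5): flips 2 -> legal
(4,2): no bracket -> illegal
(4,4): no bracket -> illegal
(4,5): no bracket -> illegal

Answer: (0,2) (0,5) (1,3) (2,5) (3,5)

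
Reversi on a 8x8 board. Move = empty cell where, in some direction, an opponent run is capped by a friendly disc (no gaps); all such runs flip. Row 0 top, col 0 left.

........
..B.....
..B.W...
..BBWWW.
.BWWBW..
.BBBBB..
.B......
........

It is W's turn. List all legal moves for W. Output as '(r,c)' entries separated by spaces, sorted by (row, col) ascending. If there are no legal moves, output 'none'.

(0,1): no bracket -> illegal
(0,2): flips 3 -> legal
(0,3): no bracket -> illegal
(1,1): no bracket -> illegal
(1,3): no bracket -> illegal
(2,1): flips 1 -> legal
(2,3): flips 1 -> legal
(3,0): no bracket -> illegal
(3,1): flips 2 -> legal
(4,0): flips 1 -> legal
(4,6): no bracket -> illegal
(5,0): no bracket -> illegal
(5,6): no bracket -> illegal
(6,0): flips 1 -> legal
(6,2): flips 3 -> legal
(6,3): flips 2 -> legal
(6,4): flips 3 -> legal
(6,5): flips 2 -> legal
(6,6): no bracket -> illegal
(7,0): flips 2 -> legal
(7,1): no bracket -> illegal
(7,2): no bracket -> illegal

Answer: (0,2) (2,1) (2,3) (3,1) (4,0) (6,0) (6,2) (6,3) (6,4) (6,5) (7,0)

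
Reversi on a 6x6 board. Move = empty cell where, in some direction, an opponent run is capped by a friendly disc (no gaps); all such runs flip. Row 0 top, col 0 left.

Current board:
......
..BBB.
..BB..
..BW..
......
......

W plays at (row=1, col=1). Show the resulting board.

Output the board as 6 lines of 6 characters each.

Place W at (1,1); scan 8 dirs for brackets.
Dir NW: first cell '.' (not opp) -> no flip
Dir N: first cell '.' (not opp) -> no flip
Dir NE: first cell '.' (not opp) -> no flip
Dir W: first cell '.' (not opp) -> no flip
Dir E: opp run (1,2) (1,3) (1,4), next='.' -> no flip
Dir SW: first cell '.' (not opp) -> no flip
Dir S: first cell '.' (not opp) -> no flip
Dir SE: opp run (2,2) capped by W -> flip
All flips: (2,2)

Answer: ......
.WBBB.
..WB..
..BW..
......
......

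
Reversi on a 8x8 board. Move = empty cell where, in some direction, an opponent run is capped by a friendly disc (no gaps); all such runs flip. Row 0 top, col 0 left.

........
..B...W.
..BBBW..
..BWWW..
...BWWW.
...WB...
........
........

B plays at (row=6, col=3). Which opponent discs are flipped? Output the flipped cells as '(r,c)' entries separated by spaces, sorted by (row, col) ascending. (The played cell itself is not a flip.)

Dir NW: first cell '.' (not opp) -> no flip
Dir N: opp run (5,3) capped by B -> flip
Dir NE: first cell 'B' (not opp) -> no flip
Dir W: first cell '.' (not opp) -> no flip
Dir E: first cell '.' (not opp) -> no flip
Dir SW: first cell '.' (not opp) -> no flip
Dir S: first cell '.' (not opp) -> no flip
Dir SE: first cell '.' (not opp) -> no flip

Answer: (5,3)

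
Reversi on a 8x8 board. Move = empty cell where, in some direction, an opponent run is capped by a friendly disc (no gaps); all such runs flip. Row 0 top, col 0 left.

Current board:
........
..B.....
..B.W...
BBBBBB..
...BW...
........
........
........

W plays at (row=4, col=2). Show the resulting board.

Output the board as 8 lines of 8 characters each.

Answer: ........
..B.....
..B.W...
BBBWBB..
..WWW...
........
........
........

Derivation:
Place W at (4,2); scan 8 dirs for brackets.
Dir NW: opp run (3,1), next='.' -> no flip
Dir N: opp run (3,2) (2,2) (1,2), next='.' -> no flip
Dir NE: opp run (3,3) capped by W -> flip
Dir W: first cell '.' (not opp) -> no flip
Dir E: opp run (4,3) capped by W -> flip
Dir SW: first cell '.' (not opp) -> no flip
Dir S: first cell '.' (not opp) -> no flip
Dir SE: first cell '.' (not opp) -> no flip
All flips: (3,3) (4,3)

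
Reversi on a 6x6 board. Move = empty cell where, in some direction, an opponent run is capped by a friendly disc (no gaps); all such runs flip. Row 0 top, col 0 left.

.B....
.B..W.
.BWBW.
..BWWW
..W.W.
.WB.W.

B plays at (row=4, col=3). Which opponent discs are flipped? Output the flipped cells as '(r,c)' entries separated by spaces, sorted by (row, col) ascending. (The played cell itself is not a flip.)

Dir NW: first cell 'B' (not opp) -> no flip
Dir N: opp run (3,3) capped by B -> flip
Dir NE: opp run (3,4), next='.' -> no flip
Dir W: opp run (4,2), next='.' -> no flip
Dir E: opp run (4,4), next='.' -> no flip
Dir SW: first cell 'B' (not opp) -> no flip
Dir S: first cell '.' (not opp) -> no flip
Dir SE: opp run (5,4), next=edge -> no flip

Answer: (3,3)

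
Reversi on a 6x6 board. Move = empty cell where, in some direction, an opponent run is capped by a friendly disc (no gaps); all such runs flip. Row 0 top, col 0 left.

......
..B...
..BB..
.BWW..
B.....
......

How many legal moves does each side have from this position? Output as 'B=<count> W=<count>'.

-- B to move --
(2,1): no bracket -> illegal
(2,4): no bracket -> illegal
(3,4): flips 2 -> legal
(4,1): flips 1 -> legal
(4,2): flips 1 -> legal
(4,3): flips 1 -> legal
(4,4): flips 1 -> legal
B mobility = 5
-- W to move --
(0,1): no bracket -> illegal
(0,2): flips 2 -> legal
(0,3): no bracket -> illegal
(1,1): flips 1 -> legal
(1,3): flips 1 -> legal
(1,4): flips 1 -> legal
(2,0): no bracket -> illegal
(2,1): no bracket -> illegal
(2,4): no bracket -> illegal
(3,0): flips 1 -> legal
(3,4): no bracket -> illegal
(4,1): no bracket -> illegal
(4,2): no bracket -> illegal
(5,0): no bracket -> illegal
(5,1): no bracket -> illegal
W mobility = 5

Answer: B=5 W=5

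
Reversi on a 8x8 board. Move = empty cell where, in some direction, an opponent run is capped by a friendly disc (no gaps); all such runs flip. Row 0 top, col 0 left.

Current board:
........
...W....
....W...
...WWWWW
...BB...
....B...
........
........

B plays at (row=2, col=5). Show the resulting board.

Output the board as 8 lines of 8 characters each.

Answer: ........
...W....
....WB..
...WBWWW
...BB...
....B...
........
........

Derivation:
Place B at (2,5); scan 8 dirs for brackets.
Dir NW: first cell '.' (not opp) -> no flip
Dir N: first cell '.' (not opp) -> no flip
Dir NE: first cell '.' (not opp) -> no flip
Dir W: opp run (2,4), next='.' -> no flip
Dir E: first cell '.' (not opp) -> no flip
Dir SW: opp run (3,4) capped by B -> flip
Dir S: opp run (3,5), next='.' -> no flip
Dir SE: opp run (3,6), next='.' -> no flip
All flips: (3,4)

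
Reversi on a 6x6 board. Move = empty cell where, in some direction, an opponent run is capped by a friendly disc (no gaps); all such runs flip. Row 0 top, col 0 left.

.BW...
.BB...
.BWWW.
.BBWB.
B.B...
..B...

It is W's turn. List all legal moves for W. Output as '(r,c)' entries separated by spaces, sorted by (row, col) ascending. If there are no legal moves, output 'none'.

(0,0): flips 2 -> legal
(0,3): no bracket -> illegal
(1,0): no bracket -> illegal
(1,3): no bracket -> illegal
(2,0): flips 2 -> legal
(2,5): no bracket -> illegal
(3,0): flips 2 -> legal
(3,5): flips 1 -> legal
(4,1): flips 1 -> legal
(4,3): no bracket -> illegal
(4,4): flips 1 -> legal
(4,5): flips 1 -> legal
(5,0): no bracket -> illegal
(5,1): flips 1 -> legal
(5,3): no bracket -> illegal

Answer: (0,0) (2,0) (3,0) (3,5) (4,1) (4,4) (4,5) (5,1)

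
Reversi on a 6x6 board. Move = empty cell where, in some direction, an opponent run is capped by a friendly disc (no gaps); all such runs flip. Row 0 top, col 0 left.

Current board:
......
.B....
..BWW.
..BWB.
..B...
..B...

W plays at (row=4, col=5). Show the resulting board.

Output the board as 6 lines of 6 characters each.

Place W at (4,5); scan 8 dirs for brackets.
Dir NW: opp run (3,4) capped by W -> flip
Dir N: first cell '.' (not opp) -> no flip
Dir NE: edge -> no flip
Dir W: first cell '.' (not opp) -> no flip
Dir E: edge -> no flip
Dir SW: first cell '.' (not opp) -> no flip
Dir S: first cell '.' (not opp) -> no flip
Dir SE: edge -> no flip
All flips: (3,4)

Answer: ......
.B....
..BWW.
..BWW.
..B..W
..B...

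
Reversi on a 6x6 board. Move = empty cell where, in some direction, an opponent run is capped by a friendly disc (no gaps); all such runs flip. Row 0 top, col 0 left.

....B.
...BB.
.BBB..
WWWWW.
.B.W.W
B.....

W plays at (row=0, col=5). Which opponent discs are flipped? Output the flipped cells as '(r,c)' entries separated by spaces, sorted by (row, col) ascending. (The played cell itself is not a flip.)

Answer: (1,4) (2,3)

Derivation:
Dir NW: edge -> no flip
Dir N: edge -> no flip
Dir NE: edge -> no flip
Dir W: opp run (0,4), next='.' -> no flip
Dir E: edge -> no flip
Dir SW: opp run (1,4) (2,3) capped by W -> flip
Dir S: first cell '.' (not opp) -> no flip
Dir SE: edge -> no flip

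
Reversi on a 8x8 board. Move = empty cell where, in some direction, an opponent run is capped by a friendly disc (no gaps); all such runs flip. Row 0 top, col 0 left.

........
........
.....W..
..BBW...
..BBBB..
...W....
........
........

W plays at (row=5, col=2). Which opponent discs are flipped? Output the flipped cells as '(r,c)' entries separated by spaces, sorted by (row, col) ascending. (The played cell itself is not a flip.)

Answer: (4,3)

Derivation:
Dir NW: first cell '.' (not opp) -> no flip
Dir N: opp run (4,2) (3,2), next='.' -> no flip
Dir NE: opp run (4,3) capped by W -> flip
Dir W: first cell '.' (not opp) -> no flip
Dir E: first cell 'W' (not opp) -> no flip
Dir SW: first cell '.' (not opp) -> no flip
Dir S: first cell '.' (not opp) -> no flip
Dir SE: first cell '.' (not opp) -> no flip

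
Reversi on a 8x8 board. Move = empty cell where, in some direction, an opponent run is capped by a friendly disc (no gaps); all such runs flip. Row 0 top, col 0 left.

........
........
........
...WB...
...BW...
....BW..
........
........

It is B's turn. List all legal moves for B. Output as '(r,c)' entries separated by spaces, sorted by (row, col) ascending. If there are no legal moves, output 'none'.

Answer: (2,3) (3,2) (4,5) (5,6)

Derivation:
(2,2): no bracket -> illegal
(2,3): flips 1 -> legal
(2,4): no bracket -> illegal
(3,2): flips 1 -> legal
(3,5): no bracket -> illegal
(4,2): no bracket -> illegal
(4,5): flips 1 -> legal
(4,6): no bracket -> illegal
(5,3): no bracket -> illegal
(5,6): flips 1 -> legal
(6,4): no bracket -> illegal
(6,5): no bracket -> illegal
(6,6): no bracket -> illegal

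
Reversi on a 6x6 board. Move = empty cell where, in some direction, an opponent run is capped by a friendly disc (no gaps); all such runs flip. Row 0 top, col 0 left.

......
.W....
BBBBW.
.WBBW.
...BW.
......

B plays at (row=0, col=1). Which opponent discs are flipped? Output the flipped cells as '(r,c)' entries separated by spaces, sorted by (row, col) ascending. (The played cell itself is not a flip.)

Answer: (1,1)

Derivation:
Dir NW: edge -> no flip
Dir N: edge -> no flip
Dir NE: edge -> no flip
Dir W: first cell '.' (not opp) -> no flip
Dir E: first cell '.' (not opp) -> no flip
Dir SW: first cell '.' (not opp) -> no flip
Dir S: opp run (1,1) capped by B -> flip
Dir SE: first cell '.' (not opp) -> no flip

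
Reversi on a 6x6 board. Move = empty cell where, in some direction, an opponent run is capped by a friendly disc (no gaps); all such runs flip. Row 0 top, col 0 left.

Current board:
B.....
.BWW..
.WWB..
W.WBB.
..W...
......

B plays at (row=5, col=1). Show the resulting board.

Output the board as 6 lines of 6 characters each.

Answer: B.....
.BWW..
.WWB..
W.WBB.
..B...
.B....

Derivation:
Place B at (5,1); scan 8 dirs for brackets.
Dir NW: first cell '.' (not opp) -> no flip
Dir N: first cell '.' (not opp) -> no flip
Dir NE: opp run (4,2) capped by B -> flip
Dir W: first cell '.' (not opp) -> no flip
Dir E: first cell '.' (not opp) -> no flip
Dir SW: edge -> no flip
Dir S: edge -> no flip
Dir SE: edge -> no flip
All flips: (4,2)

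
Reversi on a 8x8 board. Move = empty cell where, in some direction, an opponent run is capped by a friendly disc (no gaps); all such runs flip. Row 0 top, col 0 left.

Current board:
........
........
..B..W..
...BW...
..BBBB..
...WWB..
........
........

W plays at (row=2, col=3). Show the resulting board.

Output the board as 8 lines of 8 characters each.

Place W at (2,3); scan 8 dirs for brackets.
Dir NW: first cell '.' (not opp) -> no flip
Dir N: first cell '.' (not opp) -> no flip
Dir NE: first cell '.' (not opp) -> no flip
Dir W: opp run (2,2), next='.' -> no flip
Dir E: first cell '.' (not opp) -> no flip
Dir SW: first cell '.' (not opp) -> no flip
Dir S: opp run (3,3) (4,3) capped by W -> flip
Dir SE: first cell 'W' (not opp) -> no flip
All flips: (3,3) (4,3)

Answer: ........
........
..BW.W..
...WW...
..BWBB..
...WWB..
........
........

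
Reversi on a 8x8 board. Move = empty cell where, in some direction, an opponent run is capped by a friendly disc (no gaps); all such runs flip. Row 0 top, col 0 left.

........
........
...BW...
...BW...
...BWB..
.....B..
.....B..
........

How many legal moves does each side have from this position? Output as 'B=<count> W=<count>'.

-- B to move --
(1,3): no bracket -> illegal
(1,4): no bracket -> illegal
(1,5): flips 1 -> legal
(2,5): flips 2 -> legal
(3,5): flips 1 -> legal
(5,3): no bracket -> illegal
(5,4): no bracket -> illegal
B mobility = 3
-- W to move --
(1,2): flips 1 -> legal
(1,3): no bracket -> illegal
(1,4): no bracket -> illegal
(2,2): flips 2 -> legal
(3,2): flips 1 -> legal
(3,5): no bracket -> illegal
(3,6): no bracket -> illegal
(4,2): flips 2 -> legal
(4,6): flips 1 -> legal
(5,2): flips 1 -> legal
(5,3): no bracket -> illegal
(5,4): no bracket -> illegal
(5,6): flips 1 -> legal
(6,4): no bracket -> illegal
(6,6): flips 1 -> legal
(7,4): no bracket -> illegal
(7,5): no bracket -> illegal
(7,6): no bracket -> illegal
W mobility = 8

Answer: B=3 W=8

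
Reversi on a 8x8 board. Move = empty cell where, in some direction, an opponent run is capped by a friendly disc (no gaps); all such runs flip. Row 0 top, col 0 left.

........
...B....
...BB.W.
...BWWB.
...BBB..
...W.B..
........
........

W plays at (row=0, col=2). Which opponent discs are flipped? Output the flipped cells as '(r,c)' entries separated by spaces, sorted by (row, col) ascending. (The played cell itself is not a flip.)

Answer: (1,3) (2,4)

Derivation:
Dir NW: edge -> no flip
Dir N: edge -> no flip
Dir NE: edge -> no flip
Dir W: first cell '.' (not opp) -> no flip
Dir E: first cell '.' (not opp) -> no flip
Dir SW: first cell '.' (not opp) -> no flip
Dir S: first cell '.' (not opp) -> no flip
Dir SE: opp run (1,3) (2,4) capped by W -> flip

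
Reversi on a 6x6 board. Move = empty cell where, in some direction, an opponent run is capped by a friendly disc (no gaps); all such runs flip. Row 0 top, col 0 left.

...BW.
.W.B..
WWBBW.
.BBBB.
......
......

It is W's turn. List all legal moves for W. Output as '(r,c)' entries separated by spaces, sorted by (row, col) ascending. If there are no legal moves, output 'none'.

(0,2): flips 2 -> legal
(1,2): no bracket -> illegal
(1,4): no bracket -> illegal
(2,5): no bracket -> illegal
(3,0): no bracket -> illegal
(3,5): no bracket -> illegal
(4,0): flips 3 -> legal
(4,1): flips 1 -> legal
(4,2): flips 2 -> legal
(4,3): flips 1 -> legal
(4,4): flips 3 -> legal
(4,5): no bracket -> illegal

Answer: (0,2) (4,0) (4,1) (4,2) (4,3) (4,4)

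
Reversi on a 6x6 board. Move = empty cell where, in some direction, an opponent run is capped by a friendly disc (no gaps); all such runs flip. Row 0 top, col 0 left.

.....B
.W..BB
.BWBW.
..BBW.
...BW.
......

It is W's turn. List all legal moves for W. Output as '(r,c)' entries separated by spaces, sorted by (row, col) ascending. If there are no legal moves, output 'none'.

(0,3): no bracket -> illegal
(0,4): flips 1 -> legal
(1,0): no bracket -> illegal
(1,2): flips 1 -> legal
(1,3): no bracket -> illegal
(2,0): flips 1 -> legal
(2,5): no bracket -> illegal
(3,0): no bracket -> illegal
(3,1): flips 3 -> legal
(4,1): no bracket -> illegal
(4,2): flips 3 -> legal
(5,2): flips 1 -> legal
(5,3): no bracket -> illegal
(5,4): no bracket -> illegal

Answer: (0,4) (1,2) (2,0) (3,1) (4,2) (5,2)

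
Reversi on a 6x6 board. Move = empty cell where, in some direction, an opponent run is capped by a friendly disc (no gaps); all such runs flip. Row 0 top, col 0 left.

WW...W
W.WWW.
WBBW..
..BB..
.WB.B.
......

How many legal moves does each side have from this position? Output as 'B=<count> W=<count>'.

-- B to move --
(0,2): flips 1 -> legal
(0,3): flips 3 -> legal
(0,4): flips 1 -> legal
(1,1): no bracket -> illegal
(1,5): no bracket -> illegal
(2,4): flips 1 -> legal
(2,5): no bracket -> illegal
(3,0): no bracket -> illegal
(3,1): no bracket -> illegal
(3,4): no bracket -> illegal
(4,0): flips 1 -> legal
(5,0): flips 1 -> legal
(5,1): no bracket -> illegal
(5,2): no bracket -> illegal
B mobility = 6
-- W to move --
(1,1): no bracket -> illegal
(2,4): no bracket -> illegal
(3,0): flips 1 -> legal
(3,1): flips 1 -> legal
(3,4): no bracket -> illegal
(3,5): no bracket -> illegal
(4,3): flips 4 -> legal
(4,5): no bracket -> illegal
(5,1): no bracket -> illegal
(5,2): flips 3 -> legal
(5,3): no bracket -> illegal
(5,4): no bracket -> illegal
(5,5): no bracket -> illegal
W mobility = 4

Answer: B=6 W=4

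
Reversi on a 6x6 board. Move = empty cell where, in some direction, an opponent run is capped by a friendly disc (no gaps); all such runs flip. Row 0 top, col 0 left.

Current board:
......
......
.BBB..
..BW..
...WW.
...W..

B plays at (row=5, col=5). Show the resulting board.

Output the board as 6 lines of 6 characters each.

Place B at (5,5); scan 8 dirs for brackets.
Dir NW: opp run (4,4) (3,3) capped by B -> flip
Dir N: first cell '.' (not opp) -> no flip
Dir NE: edge -> no flip
Dir W: first cell '.' (not opp) -> no flip
Dir E: edge -> no flip
Dir SW: edge -> no flip
Dir S: edge -> no flip
Dir SE: edge -> no flip
All flips: (3,3) (4,4)

Answer: ......
......
.BBB..
..BB..
...WB.
...W.B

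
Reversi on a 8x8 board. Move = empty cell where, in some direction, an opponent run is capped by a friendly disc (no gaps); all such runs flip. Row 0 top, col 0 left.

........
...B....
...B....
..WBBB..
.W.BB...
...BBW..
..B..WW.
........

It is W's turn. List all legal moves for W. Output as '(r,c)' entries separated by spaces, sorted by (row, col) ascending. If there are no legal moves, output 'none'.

Answer: (1,4) (2,2) (3,6) (5,2)

Derivation:
(0,2): no bracket -> illegal
(0,3): no bracket -> illegal
(0,4): no bracket -> illegal
(1,2): no bracket -> illegal
(1,4): flips 1 -> legal
(2,2): flips 2 -> legal
(2,4): no bracket -> illegal
(2,5): no bracket -> illegal
(2,6): no bracket -> illegal
(3,6): flips 3 -> legal
(4,2): no bracket -> illegal
(4,5): no bracket -> illegal
(4,6): no bracket -> illegal
(5,1): no bracket -> illegal
(5,2): flips 2 -> legal
(6,1): no bracket -> illegal
(6,3): no bracket -> illegal
(6,4): no bracket -> illegal
(7,1): no bracket -> illegal
(7,2): no bracket -> illegal
(7,3): no bracket -> illegal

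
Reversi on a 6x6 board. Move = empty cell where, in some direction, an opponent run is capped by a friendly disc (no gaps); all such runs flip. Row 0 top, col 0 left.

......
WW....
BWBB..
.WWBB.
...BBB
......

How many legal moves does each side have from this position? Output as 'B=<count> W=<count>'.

Answer: B=6 W=8

Derivation:
-- B to move --
(0,0): flips 2 -> legal
(0,1): no bracket -> illegal
(0,2): flips 1 -> legal
(1,2): no bracket -> illegal
(3,0): flips 2 -> legal
(4,0): flips 1 -> legal
(4,1): flips 1 -> legal
(4,2): flips 2 -> legal
B mobility = 6
-- W to move --
(1,2): flips 1 -> legal
(1,3): flips 1 -> legal
(1,4): flips 1 -> legal
(2,4): flips 2 -> legal
(2,5): no bracket -> illegal
(3,0): flips 1 -> legal
(3,5): flips 2 -> legal
(4,2): no bracket -> illegal
(5,2): no bracket -> illegal
(5,3): no bracket -> illegal
(5,4): flips 1 -> legal
(5,5): flips 3 -> legal
W mobility = 8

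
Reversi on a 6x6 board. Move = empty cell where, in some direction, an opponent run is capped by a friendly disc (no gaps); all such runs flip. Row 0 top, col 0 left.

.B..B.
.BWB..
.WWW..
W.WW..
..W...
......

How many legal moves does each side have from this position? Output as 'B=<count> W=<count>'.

-- B to move --
(0,2): no bracket -> illegal
(0,3): no bracket -> illegal
(1,0): no bracket -> illegal
(1,4): no bracket -> illegal
(2,0): no bracket -> illegal
(2,4): no bracket -> illegal
(3,1): flips 2 -> legal
(3,4): flips 2 -> legal
(4,0): no bracket -> illegal
(4,1): no bracket -> illegal
(4,3): flips 2 -> legal
(4,4): flips 2 -> legal
(5,1): no bracket -> illegal
(5,2): no bracket -> illegal
(5,3): no bracket -> illegal
B mobility = 4
-- W to move --
(0,0): flips 1 -> legal
(0,2): no bracket -> illegal
(0,3): flips 1 -> legal
(0,5): no bracket -> illegal
(1,0): flips 1 -> legal
(1,4): flips 1 -> legal
(1,5): no bracket -> illegal
(2,0): no bracket -> illegal
(2,4): no bracket -> illegal
W mobility = 4

Answer: B=4 W=4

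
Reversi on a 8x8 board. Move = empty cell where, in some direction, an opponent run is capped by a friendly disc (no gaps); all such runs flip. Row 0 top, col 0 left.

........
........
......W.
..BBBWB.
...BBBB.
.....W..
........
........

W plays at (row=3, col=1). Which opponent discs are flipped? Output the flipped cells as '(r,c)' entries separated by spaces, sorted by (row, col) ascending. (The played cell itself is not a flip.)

Dir NW: first cell '.' (not opp) -> no flip
Dir N: first cell '.' (not opp) -> no flip
Dir NE: first cell '.' (not opp) -> no flip
Dir W: first cell '.' (not opp) -> no flip
Dir E: opp run (3,2) (3,3) (3,4) capped by W -> flip
Dir SW: first cell '.' (not opp) -> no flip
Dir S: first cell '.' (not opp) -> no flip
Dir SE: first cell '.' (not opp) -> no flip

Answer: (3,2) (3,3) (3,4)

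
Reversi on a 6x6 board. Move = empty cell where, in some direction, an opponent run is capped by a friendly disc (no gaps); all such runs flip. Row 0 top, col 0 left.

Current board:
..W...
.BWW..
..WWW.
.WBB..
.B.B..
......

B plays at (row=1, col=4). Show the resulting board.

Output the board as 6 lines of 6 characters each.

Answer: ..W...
.BBBB.
..WBW.
.WBB..
.B.B..
......

Derivation:
Place B at (1,4); scan 8 dirs for brackets.
Dir NW: first cell '.' (not opp) -> no flip
Dir N: first cell '.' (not opp) -> no flip
Dir NE: first cell '.' (not opp) -> no flip
Dir W: opp run (1,3) (1,2) capped by B -> flip
Dir E: first cell '.' (not opp) -> no flip
Dir SW: opp run (2,3) capped by B -> flip
Dir S: opp run (2,4), next='.' -> no flip
Dir SE: first cell '.' (not opp) -> no flip
All flips: (1,2) (1,3) (2,3)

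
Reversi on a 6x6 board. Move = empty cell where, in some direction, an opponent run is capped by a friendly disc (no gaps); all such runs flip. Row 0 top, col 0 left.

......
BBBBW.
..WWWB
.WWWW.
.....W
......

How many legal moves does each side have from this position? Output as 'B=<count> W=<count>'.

-- B to move --
(0,3): flips 1 -> legal
(0,4): no bracket -> illegal
(0,5): no bracket -> illegal
(1,5): flips 1 -> legal
(2,0): no bracket -> illegal
(2,1): flips 3 -> legal
(3,0): no bracket -> illegal
(3,5): flips 1 -> legal
(4,0): flips 2 -> legal
(4,1): no bracket -> illegal
(4,2): flips 2 -> legal
(4,3): flips 3 -> legal
(4,4): flips 2 -> legal
(5,4): no bracket -> illegal
(5,5): no bracket -> illegal
B mobility = 8
-- W to move --
(0,0): flips 1 -> legal
(0,1): flips 1 -> legal
(0,2): flips 2 -> legal
(0,3): flips 1 -> legal
(0,4): flips 1 -> legal
(1,5): no bracket -> illegal
(2,0): no bracket -> illegal
(2,1): no bracket -> illegal
(3,5): no bracket -> illegal
W mobility = 5

Answer: B=8 W=5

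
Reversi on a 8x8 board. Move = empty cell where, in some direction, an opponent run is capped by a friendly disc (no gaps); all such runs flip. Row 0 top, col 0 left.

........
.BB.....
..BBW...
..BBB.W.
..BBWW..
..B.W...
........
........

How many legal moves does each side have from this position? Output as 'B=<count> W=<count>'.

Answer: B=8 W=5

Derivation:
-- B to move --
(1,3): no bracket -> illegal
(1,4): flips 1 -> legal
(1,5): flips 1 -> legal
(2,5): flips 1 -> legal
(2,6): no bracket -> illegal
(2,7): no bracket -> illegal
(3,5): no bracket -> illegal
(3,7): no bracket -> illegal
(4,6): flips 2 -> legal
(4,7): no bracket -> illegal
(5,3): no bracket -> illegal
(5,5): flips 1 -> legal
(5,6): flips 1 -> legal
(6,3): no bracket -> illegal
(6,4): flips 2 -> legal
(6,5): flips 1 -> legal
B mobility = 8
-- W to move --
(0,0): flips 3 -> legal
(0,1): flips 3 -> legal
(0,2): no bracket -> illegal
(0,3): no bracket -> illegal
(1,0): no bracket -> illegal
(1,3): no bracket -> illegal
(1,4): no bracket -> illegal
(2,0): no bracket -> illegal
(2,1): flips 4 -> legal
(2,5): no bracket -> illegal
(3,1): no bracket -> illegal
(3,5): no bracket -> illegal
(4,1): flips 2 -> legal
(5,1): flips 2 -> legal
(5,3): no bracket -> illegal
(6,1): no bracket -> illegal
(6,2): no bracket -> illegal
(6,3): no bracket -> illegal
W mobility = 5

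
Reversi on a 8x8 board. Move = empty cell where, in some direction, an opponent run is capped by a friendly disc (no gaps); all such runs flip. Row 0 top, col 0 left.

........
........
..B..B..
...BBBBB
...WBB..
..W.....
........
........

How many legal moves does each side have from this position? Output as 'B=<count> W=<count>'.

Answer: B=3 W=3

Derivation:
-- B to move --
(3,2): no bracket -> illegal
(4,1): no bracket -> illegal
(4,2): flips 1 -> legal
(5,1): no bracket -> illegal
(5,3): flips 1 -> legal
(5,4): no bracket -> illegal
(6,1): flips 2 -> legal
(6,2): no bracket -> illegal
(6,3): no bracket -> illegal
B mobility = 3
-- W to move --
(1,1): no bracket -> illegal
(1,2): no bracket -> illegal
(1,3): no bracket -> illegal
(1,4): no bracket -> illegal
(1,5): no bracket -> illegal
(1,6): flips 2 -> legal
(2,1): no bracket -> illegal
(2,3): flips 1 -> legal
(2,4): no bracket -> illegal
(2,6): no bracket -> illegal
(2,7): no bracket -> illegal
(3,1): no bracket -> illegal
(3,2): no bracket -> illegal
(4,2): no bracket -> illegal
(4,6): flips 2 -> legal
(4,7): no bracket -> illegal
(5,3): no bracket -> illegal
(5,4): no bracket -> illegal
(5,5): no bracket -> illegal
(5,6): no bracket -> illegal
W mobility = 3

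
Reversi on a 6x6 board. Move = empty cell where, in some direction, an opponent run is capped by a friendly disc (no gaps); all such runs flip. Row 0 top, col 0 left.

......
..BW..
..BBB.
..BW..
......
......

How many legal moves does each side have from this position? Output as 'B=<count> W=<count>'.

Answer: B=8 W=4

Derivation:
-- B to move --
(0,2): flips 1 -> legal
(0,3): flips 1 -> legal
(0,4): flips 1 -> legal
(1,4): flips 1 -> legal
(3,4): flips 1 -> legal
(4,2): flips 1 -> legal
(4,3): flips 1 -> legal
(4,4): flips 1 -> legal
B mobility = 8
-- W to move --
(0,1): no bracket -> illegal
(0,2): no bracket -> illegal
(0,3): no bracket -> illegal
(1,1): flips 2 -> legal
(1,4): no bracket -> illegal
(1,5): flips 1 -> legal
(2,1): no bracket -> illegal
(2,5): no bracket -> illegal
(3,1): flips 2 -> legal
(3,4): no bracket -> illegal
(3,5): flips 1 -> legal
(4,1): no bracket -> illegal
(4,2): no bracket -> illegal
(4,3): no bracket -> illegal
W mobility = 4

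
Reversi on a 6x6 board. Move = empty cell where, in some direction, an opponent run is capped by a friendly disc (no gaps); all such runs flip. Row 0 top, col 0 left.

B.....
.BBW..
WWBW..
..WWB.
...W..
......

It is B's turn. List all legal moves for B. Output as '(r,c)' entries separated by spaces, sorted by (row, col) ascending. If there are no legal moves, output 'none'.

(0,2): no bracket -> illegal
(0,3): no bracket -> illegal
(0,4): flips 1 -> legal
(1,0): no bracket -> illegal
(1,4): flips 1 -> legal
(2,4): flips 1 -> legal
(3,0): flips 1 -> legal
(3,1): flips 3 -> legal
(4,1): no bracket -> illegal
(4,2): flips 1 -> legal
(4,4): flips 1 -> legal
(5,2): flips 1 -> legal
(5,3): no bracket -> illegal
(5,4): no bracket -> illegal

Answer: (0,4) (1,4) (2,4) (3,0) (3,1) (4,2) (4,4) (5,2)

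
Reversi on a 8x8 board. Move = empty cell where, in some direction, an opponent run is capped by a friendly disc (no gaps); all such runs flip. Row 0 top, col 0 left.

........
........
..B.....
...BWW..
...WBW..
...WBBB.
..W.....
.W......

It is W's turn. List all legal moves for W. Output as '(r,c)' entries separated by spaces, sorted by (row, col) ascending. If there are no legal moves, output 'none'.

(1,1): no bracket -> illegal
(1,2): no bracket -> illegal
(1,3): no bracket -> illegal
(2,1): no bracket -> illegal
(2,3): flips 1 -> legal
(2,4): no bracket -> illegal
(3,1): no bracket -> illegal
(3,2): flips 1 -> legal
(4,2): no bracket -> illegal
(4,6): no bracket -> illegal
(4,7): no bracket -> illegal
(5,7): flips 3 -> legal
(6,3): flips 1 -> legal
(6,4): flips 2 -> legal
(6,5): flips 2 -> legal
(6,6): no bracket -> illegal
(6,7): flips 1 -> legal

Answer: (2,3) (3,2) (5,7) (6,3) (6,4) (6,5) (6,7)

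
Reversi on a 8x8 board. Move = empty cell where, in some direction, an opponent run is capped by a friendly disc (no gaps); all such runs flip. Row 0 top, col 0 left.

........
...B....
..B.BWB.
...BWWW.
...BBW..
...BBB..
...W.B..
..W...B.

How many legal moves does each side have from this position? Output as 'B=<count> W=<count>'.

Answer: B=6 W=12

Derivation:
-- B to move --
(1,4): no bracket -> illegal
(1,5): flips 3 -> legal
(1,6): flips 2 -> legal
(2,3): no bracket -> illegal
(2,7): flips 2 -> legal
(3,7): flips 3 -> legal
(4,6): flips 3 -> legal
(4,7): no bracket -> illegal
(5,2): no bracket -> illegal
(5,6): no bracket -> illegal
(6,1): no bracket -> illegal
(6,2): no bracket -> illegal
(6,4): no bracket -> illegal
(7,1): no bracket -> illegal
(7,3): flips 1 -> legal
(7,4): no bracket -> illegal
B mobility = 6
-- W to move --
(0,2): flips 2 -> legal
(0,3): no bracket -> illegal
(0,4): no bracket -> illegal
(1,1): no bracket -> illegal
(1,2): no bracket -> illegal
(1,4): flips 1 -> legal
(1,5): no bracket -> illegal
(1,6): flips 1 -> legal
(1,7): flips 1 -> legal
(2,1): no bracket -> illegal
(2,3): flips 4 -> legal
(2,7): flips 1 -> legal
(3,1): no bracket -> illegal
(3,2): flips 1 -> legal
(3,7): no bracket -> illegal
(4,2): flips 2 -> legal
(4,6): no bracket -> illegal
(5,2): flips 1 -> legal
(5,6): no bracket -> illegal
(6,2): flips 2 -> legal
(6,4): flips 2 -> legal
(6,6): no bracket -> illegal
(6,7): no bracket -> illegal
(7,4): no bracket -> illegal
(7,5): flips 2 -> legal
(7,7): no bracket -> illegal
W mobility = 12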